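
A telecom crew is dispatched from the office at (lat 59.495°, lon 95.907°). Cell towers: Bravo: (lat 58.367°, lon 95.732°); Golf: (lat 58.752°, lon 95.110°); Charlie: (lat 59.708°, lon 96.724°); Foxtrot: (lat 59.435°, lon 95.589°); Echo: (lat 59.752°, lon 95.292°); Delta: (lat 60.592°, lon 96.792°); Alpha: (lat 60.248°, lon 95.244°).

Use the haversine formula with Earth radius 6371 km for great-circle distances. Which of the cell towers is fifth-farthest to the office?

Charlie

Distances from the office ((lat 59.495°, lon 95.907°)):
Delta: 131.5 km
Bravo: 125.8 km
Golf: 94.3 km
Alpha: 91.5 km
Charlie: 51.7 km
Echo: 44.9 km
Foxtrot: 19.2 km
The fifth-farthest is Charlie at 51.7 km.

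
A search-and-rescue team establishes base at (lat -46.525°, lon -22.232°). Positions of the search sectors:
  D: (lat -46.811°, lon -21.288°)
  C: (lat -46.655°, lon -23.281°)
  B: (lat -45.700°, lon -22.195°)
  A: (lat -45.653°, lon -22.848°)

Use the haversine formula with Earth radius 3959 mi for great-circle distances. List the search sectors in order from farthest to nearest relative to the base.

Distances from the base:
A (lat -45.653°, lon -22.848°): 67.1 mi
B (lat -45.700°, lon -22.195°): 57.0 mi
C (lat -46.655°, lon -23.281°): 50.6 mi
D (lat -46.811°, lon -21.288°): 48.9 mi

A, B, C, D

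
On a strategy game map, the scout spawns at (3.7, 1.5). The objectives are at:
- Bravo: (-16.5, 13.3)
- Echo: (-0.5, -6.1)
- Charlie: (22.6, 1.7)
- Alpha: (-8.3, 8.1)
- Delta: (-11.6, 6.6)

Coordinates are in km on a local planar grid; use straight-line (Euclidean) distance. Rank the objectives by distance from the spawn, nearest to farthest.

Distance from the spawn at (3.7, 1.5) to each:
Echo (-0.5, -6.1): 8.7 km
Alpha (-8.3, 8.1): 13.7 km
Delta (-11.6, 6.6): 16.1 km
Charlie (22.6, 1.7): 18.9 km
Bravo (-16.5, 13.3): 23.4 km

Echo, Alpha, Delta, Charlie, Bravo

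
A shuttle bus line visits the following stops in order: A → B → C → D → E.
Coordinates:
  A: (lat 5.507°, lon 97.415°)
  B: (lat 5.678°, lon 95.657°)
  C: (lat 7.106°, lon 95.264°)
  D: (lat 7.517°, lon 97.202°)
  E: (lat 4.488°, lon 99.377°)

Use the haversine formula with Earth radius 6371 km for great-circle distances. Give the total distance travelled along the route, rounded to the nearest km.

Leg distances:
A→B: 195.5 km  (cumulative 195.5 km)
B→C: 164.6 km  (cumulative 360.1 km)
C→D: 218.6 km  (cumulative 578.7 km)
D→E: 413.9 km  (cumulative 992.5 km)
Total route length ≈ 993 km.

993 km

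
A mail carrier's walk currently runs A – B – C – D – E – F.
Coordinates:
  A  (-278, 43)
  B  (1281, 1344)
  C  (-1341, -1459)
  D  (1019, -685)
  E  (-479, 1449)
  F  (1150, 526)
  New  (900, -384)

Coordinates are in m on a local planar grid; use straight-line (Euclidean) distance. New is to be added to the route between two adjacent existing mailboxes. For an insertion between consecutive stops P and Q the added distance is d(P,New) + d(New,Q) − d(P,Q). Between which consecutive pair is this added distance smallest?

Added distance for inserting New between each consecutive pair:
A–B: 992.0 m
B–C: 416.8 m
C–D: 325.5 m
D–E: 10.2 m
E–F: 1365.2 m
Smallest added distance is 10.2 m, inserting between D and E.

between D and E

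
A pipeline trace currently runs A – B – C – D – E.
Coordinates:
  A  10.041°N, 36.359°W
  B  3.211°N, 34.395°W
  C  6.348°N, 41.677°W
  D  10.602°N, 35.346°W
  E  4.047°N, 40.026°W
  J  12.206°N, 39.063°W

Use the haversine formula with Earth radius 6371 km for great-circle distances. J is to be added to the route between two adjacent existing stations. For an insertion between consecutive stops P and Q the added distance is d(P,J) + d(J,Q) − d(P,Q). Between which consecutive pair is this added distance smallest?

Added distance for inserting J between each consecutive pair:
A–B: 715.4 km
B–C: 957.2 km
C–D: 312.7 km
D–E: 463.1 km
Smallest added distance is 312.7 km, inserting between C and D.

between C and D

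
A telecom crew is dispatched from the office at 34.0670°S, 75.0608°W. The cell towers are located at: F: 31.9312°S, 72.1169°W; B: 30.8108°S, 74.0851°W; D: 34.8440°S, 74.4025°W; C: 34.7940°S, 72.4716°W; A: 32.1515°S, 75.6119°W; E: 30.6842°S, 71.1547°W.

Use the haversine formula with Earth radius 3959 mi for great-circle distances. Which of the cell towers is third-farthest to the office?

F

Distances from the office (34.0670°S, 75.0608°W):
E: 326.4 mi
B: 232.1 mi
F: 225.6 mi
C: 155.9 mi
A: 136.1 mi
D: 65.5 mi
The third-farthest is F at 225.6 mi.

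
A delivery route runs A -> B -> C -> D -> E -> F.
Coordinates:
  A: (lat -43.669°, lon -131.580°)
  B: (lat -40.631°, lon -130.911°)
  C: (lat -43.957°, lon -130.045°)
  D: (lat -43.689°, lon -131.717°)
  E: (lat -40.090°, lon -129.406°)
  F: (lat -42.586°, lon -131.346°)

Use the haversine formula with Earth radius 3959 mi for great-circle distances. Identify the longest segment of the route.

Leg distances:
A→B: 212.7 mi
B→C: 234.0 mi
C→D: 85.4 mi
D→E: 275.6 mi
E→F: 199.7 mi
The longest leg is D–E at 275.6 mi.

D–E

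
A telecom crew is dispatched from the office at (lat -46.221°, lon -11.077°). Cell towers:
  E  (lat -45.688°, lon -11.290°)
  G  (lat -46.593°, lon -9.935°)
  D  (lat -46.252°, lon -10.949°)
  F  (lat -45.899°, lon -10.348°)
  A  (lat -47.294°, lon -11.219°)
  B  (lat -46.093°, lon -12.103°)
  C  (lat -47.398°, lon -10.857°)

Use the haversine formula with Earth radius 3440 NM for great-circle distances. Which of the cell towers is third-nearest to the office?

Distance to each, sorted:
D: 5.6 NM
E: 33.2 NM
F: 36.0 NM
B: 43.4 NM
G: 52.3 NM
A: 64.7 NM
C: 71.2 NM
The third-nearest is F at 36.0 NM.

F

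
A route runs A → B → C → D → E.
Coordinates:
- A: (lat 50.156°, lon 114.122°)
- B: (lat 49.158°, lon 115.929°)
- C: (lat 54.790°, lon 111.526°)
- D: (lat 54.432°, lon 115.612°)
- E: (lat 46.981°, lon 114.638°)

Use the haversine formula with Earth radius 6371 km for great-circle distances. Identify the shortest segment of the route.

Leg distances:
A→B: 171.0 km
B→C: 694.8 km
C→D: 266.1 km
D→E: 831.3 km
The shortest leg is A–B at 171.0 km.

A–B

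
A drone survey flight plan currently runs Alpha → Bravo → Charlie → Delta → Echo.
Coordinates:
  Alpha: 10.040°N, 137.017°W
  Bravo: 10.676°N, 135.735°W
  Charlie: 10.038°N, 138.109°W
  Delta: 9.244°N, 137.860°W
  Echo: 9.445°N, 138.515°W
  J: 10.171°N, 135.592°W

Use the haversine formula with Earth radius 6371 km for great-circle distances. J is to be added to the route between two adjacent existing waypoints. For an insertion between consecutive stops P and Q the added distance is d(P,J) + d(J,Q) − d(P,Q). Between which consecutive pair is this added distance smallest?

Added distance for inserting J between each consecutive pair:
Alpha–Bravo: 57.9 km
Bravo–Charlie: 65.0 km
Charlie–Delta: 452.6 km
Delta–Echo: 524.1 km
Smallest added distance is 57.9 km, inserting between Alpha and Bravo.

between Alpha and Bravo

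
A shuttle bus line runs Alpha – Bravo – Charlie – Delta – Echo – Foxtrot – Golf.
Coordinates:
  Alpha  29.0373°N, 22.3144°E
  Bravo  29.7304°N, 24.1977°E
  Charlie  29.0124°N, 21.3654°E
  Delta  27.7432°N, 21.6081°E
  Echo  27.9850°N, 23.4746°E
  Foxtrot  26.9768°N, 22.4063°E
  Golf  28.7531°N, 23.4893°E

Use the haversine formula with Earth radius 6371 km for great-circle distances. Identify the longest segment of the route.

Bravo–Charlie

Leg distances:
Alpha→Bravo: 198.1 km
Bravo→Charlie: 285.8 km
Charlie→Delta: 143.1 km
Delta→Echo: 185.4 km
Echo→Foxtrot: 153.9 km
Foxtrot→Golf: 224.4 km
The longest leg is Bravo–Charlie at 285.8 km.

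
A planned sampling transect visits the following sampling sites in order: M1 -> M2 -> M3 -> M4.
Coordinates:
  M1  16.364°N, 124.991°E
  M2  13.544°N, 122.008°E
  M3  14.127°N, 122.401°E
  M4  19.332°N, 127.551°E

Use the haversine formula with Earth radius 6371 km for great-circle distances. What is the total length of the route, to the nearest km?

Leg distances:
M1→M2: 448.3 km  (cumulative 448.3 km)
M2→M3: 77.5 km  (cumulative 525.8 km)
M3→M4: 797.2 km  (cumulative 1323.0 km)
Total route length ≈ 1323 km.

1323 km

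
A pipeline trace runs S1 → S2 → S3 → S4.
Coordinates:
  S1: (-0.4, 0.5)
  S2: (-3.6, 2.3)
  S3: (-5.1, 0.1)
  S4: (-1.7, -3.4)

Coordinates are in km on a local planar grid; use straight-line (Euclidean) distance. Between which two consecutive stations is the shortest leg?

Leg distances:
S1→S2: 3.7 km
S2→S3: 2.7 km
S3→S4: 4.9 km
The shortest leg is S2–S3 at 2.7 km.

S2–S3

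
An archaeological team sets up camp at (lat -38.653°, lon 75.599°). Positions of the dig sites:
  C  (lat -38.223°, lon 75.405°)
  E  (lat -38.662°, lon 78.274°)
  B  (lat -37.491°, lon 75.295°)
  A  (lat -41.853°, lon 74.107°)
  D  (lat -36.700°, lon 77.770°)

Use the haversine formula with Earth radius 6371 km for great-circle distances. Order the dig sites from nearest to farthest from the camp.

Distances from the camp:
C (lat -38.223°, lon 75.405°): 50.7 km
B (lat -37.491°, lon 75.295°): 131.9 km
E (lat -38.662°, lon 78.274°): 232.3 km
D (lat -36.700°, lon 77.770°): 289.2 km
A (lat -41.853°, lon 74.107°): 377.7 km

C, B, E, D, A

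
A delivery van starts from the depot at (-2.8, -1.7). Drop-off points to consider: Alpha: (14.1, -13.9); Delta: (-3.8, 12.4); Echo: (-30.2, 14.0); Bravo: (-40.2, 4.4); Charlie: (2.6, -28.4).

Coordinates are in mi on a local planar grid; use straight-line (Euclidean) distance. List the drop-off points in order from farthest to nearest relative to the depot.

Distance from the depot at (-2.8, -1.7) to each:
Bravo (-40.2, 4.4): 37.9 mi
Echo (-30.2, 14.0): 31.6 mi
Charlie (2.6, -28.4): 27.2 mi
Alpha (14.1, -13.9): 20.8 mi
Delta (-3.8, 12.4): 14.1 mi

Bravo, Echo, Charlie, Alpha, Delta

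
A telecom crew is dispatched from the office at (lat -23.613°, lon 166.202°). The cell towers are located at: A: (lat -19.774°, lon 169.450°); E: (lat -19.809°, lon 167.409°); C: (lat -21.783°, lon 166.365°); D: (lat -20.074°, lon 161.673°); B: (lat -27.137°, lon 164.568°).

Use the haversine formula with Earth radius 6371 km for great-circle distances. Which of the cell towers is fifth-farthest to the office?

C

Distance to each, sorted:
D: 610.9 km
A: 542.9 km
E: 441.0 km
B: 424.8 km
C: 204.2 km
The fifth-farthest is C at 204.2 km.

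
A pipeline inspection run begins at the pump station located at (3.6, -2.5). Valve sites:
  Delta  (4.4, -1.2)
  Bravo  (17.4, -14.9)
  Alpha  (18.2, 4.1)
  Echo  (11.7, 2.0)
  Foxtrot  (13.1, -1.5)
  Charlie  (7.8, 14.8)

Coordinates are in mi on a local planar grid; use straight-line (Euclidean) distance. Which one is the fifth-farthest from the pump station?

Echo

Distances from the pump station ((3.6, -2.5)):
Bravo: 18.6 mi
Charlie: 17.8 mi
Alpha: 16.0 mi
Foxtrot: 9.6 mi
Echo: 9.3 mi
Delta: 1.5 mi
The fifth-farthest is Echo at 9.3 mi.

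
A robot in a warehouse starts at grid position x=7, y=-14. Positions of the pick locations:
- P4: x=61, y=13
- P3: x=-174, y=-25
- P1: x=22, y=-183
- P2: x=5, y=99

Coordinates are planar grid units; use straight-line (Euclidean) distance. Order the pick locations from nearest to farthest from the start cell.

P4, P2, P1, P3

Distance from the start cell at x=7, y=-14 to each:
P4 x=61, y=13: 60.4
P2 x=5, y=99: 113.0
P1 x=22, y=-183: 169.7
P3 x=-174, y=-25: 181.3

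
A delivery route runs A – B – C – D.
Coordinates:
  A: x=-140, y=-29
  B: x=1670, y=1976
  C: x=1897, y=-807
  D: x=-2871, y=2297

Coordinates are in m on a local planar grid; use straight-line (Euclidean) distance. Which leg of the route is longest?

C–D

Leg distances:
A→B: 2701.1 m
B→C: 2792.2 m
C→D: 5689.3 m
The longest leg is C–D at 5689.3 m.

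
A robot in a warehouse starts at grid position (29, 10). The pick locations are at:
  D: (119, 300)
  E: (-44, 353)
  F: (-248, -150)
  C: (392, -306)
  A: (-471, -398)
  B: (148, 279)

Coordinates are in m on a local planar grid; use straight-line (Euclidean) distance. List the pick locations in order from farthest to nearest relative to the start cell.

A, C, E, F, D, B

Distances from the start cell:
A (-471, -398): 645.3 m
C (392, -306): 481.3 m
E (-44, 353): 350.7 m
F (-248, -150): 319.9 m
D (119, 300): 303.6 m
B (148, 279): 294.1 m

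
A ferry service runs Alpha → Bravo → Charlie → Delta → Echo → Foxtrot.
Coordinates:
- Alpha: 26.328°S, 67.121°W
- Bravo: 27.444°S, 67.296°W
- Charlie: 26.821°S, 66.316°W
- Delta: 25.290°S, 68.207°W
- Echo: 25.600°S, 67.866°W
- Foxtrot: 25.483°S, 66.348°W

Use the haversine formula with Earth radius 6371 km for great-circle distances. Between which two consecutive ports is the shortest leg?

Delta–Echo

Leg distances:
Alpha→Bravo: 125.3 km
Bravo→Charlie: 119.2 km
Charlie→Delta: 254.3 km
Delta→Echo: 48.6 km
Echo→Foxtrot: 152.9 km
The shortest leg is Delta–Echo at 48.6 km.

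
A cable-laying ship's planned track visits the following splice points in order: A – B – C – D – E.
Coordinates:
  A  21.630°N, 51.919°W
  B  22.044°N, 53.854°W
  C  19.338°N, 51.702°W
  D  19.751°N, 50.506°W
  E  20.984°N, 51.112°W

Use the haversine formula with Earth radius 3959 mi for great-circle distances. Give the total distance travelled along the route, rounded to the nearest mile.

Leg distances:
A→B: 127.4 mi  (cumulative 127.4 mi)
B→C: 233.0 mi  (cumulative 360.4 mi)
C→D: 82.9 mi  (cumulative 443.3 mi)
D→E: 93.8 mi  (cumulative 537.1 mi)
Total route length ≈ 537 mi.

537 mi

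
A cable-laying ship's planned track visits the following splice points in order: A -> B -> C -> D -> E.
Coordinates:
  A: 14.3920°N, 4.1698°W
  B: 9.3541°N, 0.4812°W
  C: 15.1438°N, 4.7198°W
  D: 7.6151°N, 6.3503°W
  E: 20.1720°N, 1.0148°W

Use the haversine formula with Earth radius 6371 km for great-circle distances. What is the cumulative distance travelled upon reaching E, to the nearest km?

Leg distances:
A→B: 689.1 km  (cumulative 689.1 km)
B→C: 791.4 km  (cumulative 1480.5 km)
C→D: 855.8 km  (cumulative 2336.3 km)
D→E: 1509.9 km  (cumulative 3846.1 km)
Cumulative distance at E ≈ 3846 km.

3846 km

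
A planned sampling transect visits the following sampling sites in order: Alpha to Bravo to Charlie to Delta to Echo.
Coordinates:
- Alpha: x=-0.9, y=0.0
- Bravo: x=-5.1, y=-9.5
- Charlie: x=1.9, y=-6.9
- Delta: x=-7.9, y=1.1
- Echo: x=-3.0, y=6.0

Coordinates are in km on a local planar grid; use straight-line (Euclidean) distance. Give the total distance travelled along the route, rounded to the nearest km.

Leg distances:
Alpha→Bravo: 10.4 km  (cumulative 10.4 km)
Bravo→Charlie: 7.5 km  (cumulative 17.9 km)
Charlie→Delta: 12.7 km  (cumulative 30.5 km)
Delta→Echo: 6.9 km  (cumulative 37.4 km)
Total route length ≈ 37 km.

37 km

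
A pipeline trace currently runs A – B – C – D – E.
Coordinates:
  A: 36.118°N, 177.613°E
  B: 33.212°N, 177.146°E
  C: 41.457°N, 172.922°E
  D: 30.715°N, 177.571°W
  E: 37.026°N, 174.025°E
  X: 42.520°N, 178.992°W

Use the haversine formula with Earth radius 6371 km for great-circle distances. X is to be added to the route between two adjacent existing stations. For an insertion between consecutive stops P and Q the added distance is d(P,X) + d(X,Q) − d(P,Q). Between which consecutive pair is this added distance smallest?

Added distance for inserting X between each consecutive pair:
A–B: 1532.1 km
B–C: 777.6 km
C–D: 530.7 km
D–E: 1126.8 km
Smallest added distance is 530.7 km, inserting between C and D.

between C and D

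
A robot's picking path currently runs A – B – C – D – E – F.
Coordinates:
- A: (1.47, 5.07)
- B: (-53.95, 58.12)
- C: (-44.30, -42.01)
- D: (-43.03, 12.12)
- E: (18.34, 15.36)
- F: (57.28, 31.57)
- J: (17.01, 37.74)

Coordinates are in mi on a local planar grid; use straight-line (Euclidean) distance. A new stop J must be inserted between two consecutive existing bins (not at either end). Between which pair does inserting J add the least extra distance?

Added distance for inserting J between each consecutive pair:
A–B: 33.3 mi
B–C: 73.8 mi
C–D: 111.7 mi
D–E: 26.2 mi
E–F: 21.0 mi
Smallest added distance is 21.0 mi, inserting between E and F.

between E and F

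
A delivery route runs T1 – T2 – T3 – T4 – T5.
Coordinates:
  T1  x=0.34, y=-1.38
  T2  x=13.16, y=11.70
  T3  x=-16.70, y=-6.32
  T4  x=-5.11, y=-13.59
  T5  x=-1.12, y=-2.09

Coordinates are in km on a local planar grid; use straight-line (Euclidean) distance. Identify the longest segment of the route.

T2–T3

Leg distances:
T1→T2: 18.3 km
T2→T3: 34.9 km
T3→T4: 13.7 km
T4→T5: 12.2 km
The longest leg is T2–T3 at 34.9 km.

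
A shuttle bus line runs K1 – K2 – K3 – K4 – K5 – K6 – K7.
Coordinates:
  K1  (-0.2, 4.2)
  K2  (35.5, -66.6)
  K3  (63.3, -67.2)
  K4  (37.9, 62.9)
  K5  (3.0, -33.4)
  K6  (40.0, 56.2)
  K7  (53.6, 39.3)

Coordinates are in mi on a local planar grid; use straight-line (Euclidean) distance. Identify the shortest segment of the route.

K6–K7

Leg distances:
K1→K2: 79.3 mi
K2→K3: 27.8 mi
K3→K4: 132.6 mi
K4→K5: 102.4 mi
K5→K6: 96.9 mi
K6→K7: 21.7 mi
The shortest leg is K6–K7 at 21.7 mi.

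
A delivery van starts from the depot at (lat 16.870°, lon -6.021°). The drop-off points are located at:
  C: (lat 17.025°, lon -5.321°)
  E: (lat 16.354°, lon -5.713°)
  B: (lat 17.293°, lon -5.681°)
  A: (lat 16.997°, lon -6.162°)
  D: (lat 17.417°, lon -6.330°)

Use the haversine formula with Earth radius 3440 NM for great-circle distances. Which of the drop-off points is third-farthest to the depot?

Distances from the depot ((lat 16.870°, lon -6.021°)):
C: 41.3 NM
D: 37.3 NM
E: 35.7 NM
B: 32.0 NM
A: 11.1 NM
The third-farthest is E at 35.7 NM.

E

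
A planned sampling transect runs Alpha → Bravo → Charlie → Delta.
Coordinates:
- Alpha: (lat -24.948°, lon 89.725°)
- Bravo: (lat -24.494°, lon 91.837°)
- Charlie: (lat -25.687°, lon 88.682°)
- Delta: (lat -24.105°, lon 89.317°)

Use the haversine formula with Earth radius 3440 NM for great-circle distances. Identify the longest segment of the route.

Leg distances:
Alpha→Bravo: 118.4 NM
Bravo→Charlie: 185.9 NM
Charlie→Delta: 101.1 NM
The longest leg is Bravo–Charlie at 185.9 NM.

Bravo–Charlie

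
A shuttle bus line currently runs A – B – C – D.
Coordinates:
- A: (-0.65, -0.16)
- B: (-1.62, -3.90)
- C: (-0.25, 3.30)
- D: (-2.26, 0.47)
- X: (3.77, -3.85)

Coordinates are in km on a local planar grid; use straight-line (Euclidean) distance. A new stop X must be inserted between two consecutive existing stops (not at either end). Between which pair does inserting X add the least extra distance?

between B and C

Added distance for inserting X between each consecutive pair:
A–B: 7.3 km
B–C: 6.3 km
C–D: 12.1 km
Smallest added distance is 6.3 km, inserting between B and C.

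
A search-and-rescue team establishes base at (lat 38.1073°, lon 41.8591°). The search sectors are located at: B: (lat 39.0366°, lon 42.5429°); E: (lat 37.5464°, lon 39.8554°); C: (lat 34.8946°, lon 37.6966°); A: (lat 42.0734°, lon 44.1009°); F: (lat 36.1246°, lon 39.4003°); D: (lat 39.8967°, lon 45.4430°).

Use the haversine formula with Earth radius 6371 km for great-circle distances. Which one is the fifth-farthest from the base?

E

Distances from the base ((lat 38.1073°, lon 41.8591°)):
C: 515.7 km
A: 480.4 km
D: 368.1 km
F: 310.0 km
E: 186.7 km
B: 119.2 km
The fifth-farthest is E at 186.7 km.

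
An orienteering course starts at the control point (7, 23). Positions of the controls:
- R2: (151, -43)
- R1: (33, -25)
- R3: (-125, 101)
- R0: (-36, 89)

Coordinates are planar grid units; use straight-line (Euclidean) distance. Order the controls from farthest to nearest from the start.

Computing each straight-line distance from (7, 23):
R2 (151, -43): 158.4
R3 (-125, 101): 153.3
R0 (-36, 89): 78.8
R1 (33, -25): 54.6

R2, R3, R0, R1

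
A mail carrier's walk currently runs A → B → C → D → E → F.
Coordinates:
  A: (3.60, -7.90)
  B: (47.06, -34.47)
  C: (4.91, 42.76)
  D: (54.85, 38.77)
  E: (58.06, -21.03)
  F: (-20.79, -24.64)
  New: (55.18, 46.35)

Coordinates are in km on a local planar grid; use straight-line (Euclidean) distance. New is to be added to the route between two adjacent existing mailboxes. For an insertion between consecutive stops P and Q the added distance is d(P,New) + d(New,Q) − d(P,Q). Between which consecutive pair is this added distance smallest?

Added distance for inserting New between each consecutive pair:
A–B: 105.1 km
B–C: 43.6 km
C–D: 7.9 km
D–E: 15.1 km
E–F: 92.5 km
Smallest added distance is 7.9 km, inserting between C and D.

between C and D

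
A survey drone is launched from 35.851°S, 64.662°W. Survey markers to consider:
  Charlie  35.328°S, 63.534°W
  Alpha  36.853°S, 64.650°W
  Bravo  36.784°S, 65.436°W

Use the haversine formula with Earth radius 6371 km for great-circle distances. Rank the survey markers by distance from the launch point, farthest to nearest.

Bravo, Charlie, Alpha

Computing each great-circle distance from 35.851°S, 64.662°W:
Bravo 36.784°S, 65.436°W: 124.8 km
Charlie 35.328°S, 63.534°W: 117.4 km
Alpha 36.853°S, 64.650°W: 111.4 km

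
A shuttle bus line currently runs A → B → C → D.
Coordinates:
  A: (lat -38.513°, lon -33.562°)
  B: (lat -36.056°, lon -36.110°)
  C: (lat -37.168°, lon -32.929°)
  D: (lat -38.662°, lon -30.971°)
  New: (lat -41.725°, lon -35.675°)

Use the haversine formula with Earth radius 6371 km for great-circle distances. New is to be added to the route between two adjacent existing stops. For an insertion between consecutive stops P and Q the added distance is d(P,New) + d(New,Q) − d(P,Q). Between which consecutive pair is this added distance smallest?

between A and B

Added distance for inserting New between each consecutive pair:
A–B: 677.1 km
B–C: 880.6 km
C–D: 844.7 km
Smallest added distance is 677.1 km, inserting between A and B.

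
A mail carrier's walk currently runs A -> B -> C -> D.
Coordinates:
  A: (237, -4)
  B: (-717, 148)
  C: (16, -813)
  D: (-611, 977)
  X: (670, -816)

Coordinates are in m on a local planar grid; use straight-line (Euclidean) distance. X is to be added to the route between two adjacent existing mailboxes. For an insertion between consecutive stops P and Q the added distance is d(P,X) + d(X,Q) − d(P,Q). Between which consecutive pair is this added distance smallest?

Added distance for inserting X between each consecutive pair:
A–B: 1643.3 m
B–C: 1134.5 m
C–D: 961.0 m
Smallest added distance is 961.0 m, inserting between C and D.

between C and D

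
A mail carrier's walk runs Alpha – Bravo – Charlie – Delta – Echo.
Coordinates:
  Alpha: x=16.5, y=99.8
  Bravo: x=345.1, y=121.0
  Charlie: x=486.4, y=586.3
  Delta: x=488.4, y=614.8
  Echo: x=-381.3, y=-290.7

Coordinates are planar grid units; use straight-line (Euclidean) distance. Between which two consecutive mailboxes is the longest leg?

Delta–Echo

Leg distances:
Alpha→Bravo: 329.3
Bravo→Charlie: 486.3
Charlie→Delta: 28.6
Delta→Echo: 1255.5
The longest leg is Delta–Echo at 1255.5.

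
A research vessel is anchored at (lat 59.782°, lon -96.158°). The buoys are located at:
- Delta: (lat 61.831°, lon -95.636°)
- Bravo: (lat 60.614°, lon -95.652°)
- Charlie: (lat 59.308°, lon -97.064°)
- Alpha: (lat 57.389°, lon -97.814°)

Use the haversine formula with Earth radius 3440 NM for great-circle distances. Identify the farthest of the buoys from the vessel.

Alpha

Distances from the vessel ((lat 59.782°, lon -96.158°)):
Alpha: 152.7 NM
Delta: 124.0 NM
Bravo: 52.2 NM
Charlie: 39.6 NM
The farthest is Alpha at 152.7 NM.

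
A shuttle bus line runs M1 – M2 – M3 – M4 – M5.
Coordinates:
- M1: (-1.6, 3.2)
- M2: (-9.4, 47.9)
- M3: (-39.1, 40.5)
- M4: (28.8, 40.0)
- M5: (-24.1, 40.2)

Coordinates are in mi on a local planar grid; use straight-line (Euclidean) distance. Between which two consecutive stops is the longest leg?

Leg distances:
M1→M2: 45.4 mi
M2→M3: 30.6 mi
M3→M4: 67.9 mi
M4→M5: 52.9 mi
The longest leg is M3–M4 at 67.9 mi.

M3–M4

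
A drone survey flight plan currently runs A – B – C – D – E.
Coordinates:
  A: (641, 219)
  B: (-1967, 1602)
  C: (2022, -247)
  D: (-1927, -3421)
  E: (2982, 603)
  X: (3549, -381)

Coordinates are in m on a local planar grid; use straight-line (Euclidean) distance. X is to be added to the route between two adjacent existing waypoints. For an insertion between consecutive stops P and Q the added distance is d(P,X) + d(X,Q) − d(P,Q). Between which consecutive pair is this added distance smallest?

Added distance for inserting X between each consecutive pair:
A–B: 5878.9 m
B–C: 2997.8 m
C–D: 2729.7 m
D–E: 1051.4 m
Smallest added distance is 1051.4 m, inserting between D and E.

between D and E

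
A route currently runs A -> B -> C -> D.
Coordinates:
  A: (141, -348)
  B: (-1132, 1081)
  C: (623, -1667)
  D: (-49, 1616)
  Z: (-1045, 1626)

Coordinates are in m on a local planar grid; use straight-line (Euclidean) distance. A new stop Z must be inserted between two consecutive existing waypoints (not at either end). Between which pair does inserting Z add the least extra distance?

between A and B

Added distance for inserting Z between each consecutive pair:
A–B: 941.0 m
B–C: 982.6 m
C–D: 1336.3 m
Smallest added distance is 941.0 m, inserting between A and B.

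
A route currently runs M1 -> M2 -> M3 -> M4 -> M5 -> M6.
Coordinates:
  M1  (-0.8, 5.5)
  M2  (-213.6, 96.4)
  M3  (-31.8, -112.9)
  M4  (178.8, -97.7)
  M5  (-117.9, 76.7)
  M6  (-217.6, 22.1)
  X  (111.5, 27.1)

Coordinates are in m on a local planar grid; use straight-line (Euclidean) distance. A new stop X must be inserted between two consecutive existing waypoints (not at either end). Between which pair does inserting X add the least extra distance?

Added distance for inserting X between each consecutive pair:
M1–M2: 215.4 m
M2–M3: 255.5 m
M3–M4: 131.0 m
M4–M5: 32.3 m
M5–M6: 450.2 m
Smallest added distance is 32.3 m, inserting between M4 and M5.

between M4 and M5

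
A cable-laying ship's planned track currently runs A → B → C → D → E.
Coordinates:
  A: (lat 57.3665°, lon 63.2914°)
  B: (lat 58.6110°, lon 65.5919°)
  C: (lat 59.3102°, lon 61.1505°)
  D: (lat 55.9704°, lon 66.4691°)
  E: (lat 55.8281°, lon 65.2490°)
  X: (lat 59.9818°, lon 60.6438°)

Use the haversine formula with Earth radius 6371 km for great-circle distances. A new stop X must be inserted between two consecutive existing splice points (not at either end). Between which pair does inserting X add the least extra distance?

between B and C

Added distance for inserting X between each consecutive pair:
A–B: 454.4 km
B–C: 133.2 km
C–D: 154.8 km
D–E: 1020.6 km
Smallest added distance is 133.2 km, inserting between B and C.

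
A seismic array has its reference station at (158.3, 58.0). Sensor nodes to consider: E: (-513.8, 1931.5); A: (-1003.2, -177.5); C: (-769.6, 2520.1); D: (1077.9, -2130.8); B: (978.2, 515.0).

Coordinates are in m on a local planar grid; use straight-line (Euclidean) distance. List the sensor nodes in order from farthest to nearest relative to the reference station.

Computing each straight-line distance from (158.3, 58.0):
C (-769.6, 2520.1): 2631.1 m
D (1077.9, -2130.8): 2374.1 m
E (-513.8, 1931.5): 1990.4 m
A (-1003.2, -177.5): 1185.1 m
B (978.2, 515.0): 938.7 m

C, D, E, A, B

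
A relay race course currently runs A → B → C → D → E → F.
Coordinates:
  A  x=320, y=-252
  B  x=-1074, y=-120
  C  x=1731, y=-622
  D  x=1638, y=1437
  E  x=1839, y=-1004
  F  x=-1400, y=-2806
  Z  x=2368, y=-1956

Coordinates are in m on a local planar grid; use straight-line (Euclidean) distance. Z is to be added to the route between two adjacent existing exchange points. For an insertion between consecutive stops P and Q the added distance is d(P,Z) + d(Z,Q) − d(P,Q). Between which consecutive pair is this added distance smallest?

Added distance for inserting Z between each consecutive pair:
A–B: 5165.0 m
B–C: 2529.8 m
C–D: 2887.8 m
D–E: 2110.5 m
E–F: 1245.3 m
Smallest added distance is 1245.3 m, inserting between E and F.

between E and F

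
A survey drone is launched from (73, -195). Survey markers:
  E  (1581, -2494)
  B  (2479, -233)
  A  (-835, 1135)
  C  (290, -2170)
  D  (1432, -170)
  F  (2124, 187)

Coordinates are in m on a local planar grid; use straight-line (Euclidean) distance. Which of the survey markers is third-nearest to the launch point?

Distance to each, sorted:
D: 1359.2 m
A: 1610.4 m
C: 1986.9 m
F: 2086.3 m
B: 2406.3 m
E: 2749.4 m
The third-nearest is C at 1986.9 m.

C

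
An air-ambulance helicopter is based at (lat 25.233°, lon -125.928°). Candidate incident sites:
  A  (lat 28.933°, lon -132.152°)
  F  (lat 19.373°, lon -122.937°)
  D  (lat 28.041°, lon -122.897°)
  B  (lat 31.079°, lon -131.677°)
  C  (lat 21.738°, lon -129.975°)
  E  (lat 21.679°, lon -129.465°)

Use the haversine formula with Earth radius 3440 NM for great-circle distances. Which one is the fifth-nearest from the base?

Distances from the base ((lat 25.233°, lon -125.928°)):
D: 234.2 NM
E: 288.9 NM
C: 306.1 NM
F: 389.0 NM
A: 399.9 NM
B: 464.4 NM
The fifth-nearest is A at 399.9 NM.

A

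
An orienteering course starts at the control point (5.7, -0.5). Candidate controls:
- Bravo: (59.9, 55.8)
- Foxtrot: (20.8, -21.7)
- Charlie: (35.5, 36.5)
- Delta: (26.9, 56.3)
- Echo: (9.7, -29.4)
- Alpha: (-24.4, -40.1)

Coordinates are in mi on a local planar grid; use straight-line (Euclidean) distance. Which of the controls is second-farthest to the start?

Distance to each, sorted:
Bravo: 78.1 mi
Delta: 60.6 mi
Alpha: 49.7 mi
Charlie: 47.5 mi
Echo: 29.2 mi
Foxtrot: 26.0 mi
The second-farthest is Delta at 60.6 mi.

Delta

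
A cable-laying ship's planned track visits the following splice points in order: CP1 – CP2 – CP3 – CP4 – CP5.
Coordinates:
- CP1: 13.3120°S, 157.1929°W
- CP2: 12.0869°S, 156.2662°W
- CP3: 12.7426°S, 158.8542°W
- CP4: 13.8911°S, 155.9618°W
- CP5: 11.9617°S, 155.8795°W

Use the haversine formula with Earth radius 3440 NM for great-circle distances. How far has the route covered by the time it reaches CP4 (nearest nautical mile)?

Leg distances:
CP1→CP2: 91.4 NM  (cumulative 91.4 NM)
CP2→CP3: 156.8 NM  (cumulative 248.2 NM)
CP3→CP4: 182.5 NM  (cumulative 430.7 NM)
Cumulative distance at CP4 ≈ 431 NM.

431 NM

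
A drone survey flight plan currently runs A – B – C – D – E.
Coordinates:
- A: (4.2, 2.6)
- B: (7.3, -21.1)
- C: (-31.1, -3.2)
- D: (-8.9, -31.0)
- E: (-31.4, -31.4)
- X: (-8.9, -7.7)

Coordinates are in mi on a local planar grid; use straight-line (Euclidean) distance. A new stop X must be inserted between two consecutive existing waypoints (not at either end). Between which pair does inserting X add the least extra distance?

Added distance for inserting X between each consecutive pair:
A–B: 13.8 mi
B–C: 1.3 mi
C–D: 10.4 mi
D–E: 33.5 mi
Smallest added distance is 1.3 mi, inserting between B and C.

between B and C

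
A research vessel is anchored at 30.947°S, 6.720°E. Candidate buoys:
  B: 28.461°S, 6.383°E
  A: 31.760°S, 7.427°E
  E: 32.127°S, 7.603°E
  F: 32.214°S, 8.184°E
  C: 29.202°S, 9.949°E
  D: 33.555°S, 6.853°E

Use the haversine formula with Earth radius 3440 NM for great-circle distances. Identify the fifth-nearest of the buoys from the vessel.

Distances from the vessel (30.947°S, 6.720°E):
A: 60.8 NM
E: 84.0 NM
F: 106.7 NM
B: 150.3 NM
D: 156.7 NM
C: 197.8 NM
The fifth-nearest is D at 156.7 NM.

D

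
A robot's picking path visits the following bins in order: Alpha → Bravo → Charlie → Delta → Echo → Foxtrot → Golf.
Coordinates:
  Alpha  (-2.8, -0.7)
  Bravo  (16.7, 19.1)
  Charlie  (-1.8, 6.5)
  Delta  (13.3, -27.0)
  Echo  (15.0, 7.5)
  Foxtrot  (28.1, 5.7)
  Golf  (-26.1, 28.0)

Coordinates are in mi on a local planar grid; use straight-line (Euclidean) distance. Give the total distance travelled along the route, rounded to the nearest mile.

Leg distances:
Alpha→Bravo: 27.8 mi  (cumulative 27.8 mi)
Bravo→Charlie: 22.4 mi  (cumulative 50.2 mi)
Charlie→Delta: 36.7 mi  (cumulative 86.9 mi)
Delta→Echo: 34.5 mi  (cumulative 121.5 mi)
Echo→Foxtrot: 13.2 mi  (cumulative 134.7 mi)
Foxtrot→Golf: 58.6 mi  (cumulative 193.3 mi)
Total route length ≈ 193 mi.

193 mi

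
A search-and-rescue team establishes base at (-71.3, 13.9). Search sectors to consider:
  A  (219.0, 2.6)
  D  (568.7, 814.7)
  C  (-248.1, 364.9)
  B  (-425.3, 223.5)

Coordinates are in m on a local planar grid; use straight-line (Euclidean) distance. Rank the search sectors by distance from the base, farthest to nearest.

Distance from the base at (-71.3, 13.9) to each:
D (568.7, 814.7): 1025.1 m
B (-425.3, 223.5): 411.4 m
C (-248.1, 364.9): 393.0 m
A (219.0, 2.6): 290.5 m

D, B, C, A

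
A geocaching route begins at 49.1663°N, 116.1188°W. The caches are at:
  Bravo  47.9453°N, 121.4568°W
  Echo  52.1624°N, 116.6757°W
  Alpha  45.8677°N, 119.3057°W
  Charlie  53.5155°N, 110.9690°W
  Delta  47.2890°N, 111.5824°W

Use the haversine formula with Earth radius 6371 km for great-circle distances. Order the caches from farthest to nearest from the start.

Distance from the start at 49.1663°N, 116.1188°W to each:
Charlie 53.5155°N, 110.9690°W: 601.2 km
Alpha 45.8677°N, 119.3057°W: 437.9 km
Bravo 47.9453°N, 121.4568°W: 415.6 km
Delta 47.2890°N, 111.5824°W: 395.5 km
Echo 52.1624°N, 116.6757°W: 335.5 km

Charlie, Alpha, Bravo, Delta, Echo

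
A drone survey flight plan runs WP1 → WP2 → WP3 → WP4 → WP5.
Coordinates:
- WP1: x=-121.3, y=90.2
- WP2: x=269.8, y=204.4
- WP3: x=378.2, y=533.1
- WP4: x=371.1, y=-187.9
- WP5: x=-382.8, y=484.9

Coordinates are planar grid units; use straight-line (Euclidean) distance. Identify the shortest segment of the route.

WP2–WP3

Leg distances:
WP1→WP2: 407.4
WP2→WP3: 346.1
WP3→WP4: 721.0
WP4→WP5: 1010.5
The shortest leg is WP2–WP3 at 346.1.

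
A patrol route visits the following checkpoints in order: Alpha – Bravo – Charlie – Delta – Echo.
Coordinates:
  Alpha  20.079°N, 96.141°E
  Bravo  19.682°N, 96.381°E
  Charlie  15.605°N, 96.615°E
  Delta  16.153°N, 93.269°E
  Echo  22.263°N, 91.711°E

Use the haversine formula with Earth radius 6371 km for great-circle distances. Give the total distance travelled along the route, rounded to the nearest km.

Leg distances:
Alpha→Bravo: 50.8 km  (cumulative 50.8 km)
Bravo→Charlie: 454.0 km  (cumulative 504.8 km)
Charlie→Delta: 363.0 km  (cumulative 867.8 km)
Delta→Echo: 698.8 km  (cumulative 1566.6 km)
Total route length ≈ 1567 km.

1567 km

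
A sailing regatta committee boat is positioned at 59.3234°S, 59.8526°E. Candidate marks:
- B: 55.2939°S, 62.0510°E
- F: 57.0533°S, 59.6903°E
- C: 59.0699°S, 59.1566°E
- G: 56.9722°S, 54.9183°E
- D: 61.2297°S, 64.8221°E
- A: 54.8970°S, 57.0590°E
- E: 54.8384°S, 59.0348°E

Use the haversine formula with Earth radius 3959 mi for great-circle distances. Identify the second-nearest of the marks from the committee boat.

Distance to each, sorted:
C: 30.2 mi
F: 157.0 mi
D: 215.2 mi
G: 242.3 mi
B: 290.2 mi
E: 311.4 mi
A: 323.2 mi
The second-nearest is F at 157.0 mi.

F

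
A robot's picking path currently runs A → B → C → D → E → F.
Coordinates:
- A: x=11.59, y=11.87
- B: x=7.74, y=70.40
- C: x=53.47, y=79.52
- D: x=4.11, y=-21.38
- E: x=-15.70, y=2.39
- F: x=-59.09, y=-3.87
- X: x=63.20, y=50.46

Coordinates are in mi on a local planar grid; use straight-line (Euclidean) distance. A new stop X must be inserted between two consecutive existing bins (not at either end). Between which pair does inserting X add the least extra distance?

Added distance for inserting X between each consecutive pair:
A–B: 64.7 mi
B–C: 43.0 mi
C–D: 11.3 mi
D–E: 154.5 mi
E–F: 182.4 mi
Smallest added distance is 11.3 mi, inserting between C and D.

between C and D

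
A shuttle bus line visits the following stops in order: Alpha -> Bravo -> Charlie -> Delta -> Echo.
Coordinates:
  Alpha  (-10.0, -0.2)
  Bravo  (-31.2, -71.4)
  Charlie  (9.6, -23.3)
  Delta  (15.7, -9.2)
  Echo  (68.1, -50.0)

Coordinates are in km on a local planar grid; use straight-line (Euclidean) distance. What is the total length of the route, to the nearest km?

219 km

Leg distances:
Alpha→Bravo: 74.3 km  (cumulative 74.3 km)
Bravo→Charlie: 63.1 km  (cumulative 137.4 km)
Charlie→Delta: 15.4 km  (cumulative 152.7 km)
Delta→Echo: 66.4 km  (cumulative 219.1 km)
Total route length ≈ 219 km.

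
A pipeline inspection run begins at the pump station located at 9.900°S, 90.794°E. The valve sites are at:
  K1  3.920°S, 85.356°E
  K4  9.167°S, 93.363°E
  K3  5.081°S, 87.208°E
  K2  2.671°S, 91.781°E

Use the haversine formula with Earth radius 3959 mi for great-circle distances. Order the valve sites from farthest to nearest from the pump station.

Distance from the pump station at 9.900°S, 90.794°E to each:
K1 3.920°S, 85.356°E: 556.6 mi
K2 2.671°S, 91.781°E: 504.1 mi
K3 5.081°S, 87.208°E: 413.8 mi
K4 9.167°S, 93.363°E: 182.2 mi

K1, K2, K3, K4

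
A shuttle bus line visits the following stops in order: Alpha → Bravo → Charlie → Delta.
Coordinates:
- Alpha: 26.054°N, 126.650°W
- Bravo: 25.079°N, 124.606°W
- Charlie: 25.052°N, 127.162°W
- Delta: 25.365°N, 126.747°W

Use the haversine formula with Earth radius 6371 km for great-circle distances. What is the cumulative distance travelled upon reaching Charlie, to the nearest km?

Leg distances:
Alpha→Bravo: 231.9 km  (cumulative 231.9 km)
Bravo→Charlie: 257.5 km  (cumulative 489.4 km)
Cumulative distance at Charlie ≈ 489 km.

489 km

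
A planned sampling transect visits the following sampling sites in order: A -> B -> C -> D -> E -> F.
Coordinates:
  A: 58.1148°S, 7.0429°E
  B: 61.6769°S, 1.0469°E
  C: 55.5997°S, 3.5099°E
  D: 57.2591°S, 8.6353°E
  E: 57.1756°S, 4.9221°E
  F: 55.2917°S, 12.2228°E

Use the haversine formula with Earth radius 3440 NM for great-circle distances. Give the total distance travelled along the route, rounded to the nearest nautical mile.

Leg distances:
A→B: 279.7 NM  (cumulative 279.7 NM)
B→C: 372.8 NM  (cumulative 652.5 NM)
C→D: 197.1 NM  (cumulative 849.6 NM)
D→E: 120.8 NM  (cumulative 970.4 NM)
E→F: 268.4 NM  (cumulative 1238.8 NM)
Total route length ≈ 1239 NM.

1239 NM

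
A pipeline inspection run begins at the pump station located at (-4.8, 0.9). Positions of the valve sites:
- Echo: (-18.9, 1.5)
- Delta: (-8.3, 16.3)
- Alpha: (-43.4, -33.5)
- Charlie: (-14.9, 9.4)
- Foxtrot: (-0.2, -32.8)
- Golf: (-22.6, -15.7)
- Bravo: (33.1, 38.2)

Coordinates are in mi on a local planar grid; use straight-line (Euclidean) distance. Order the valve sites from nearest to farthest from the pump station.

Computing each straight-line distance from (-4.8, 0.9):
Charlie (-14.9, 9.4): 13.2 mi
Echo (-18.9, 1.5): 14.1 mi
Delta (-8.3, 16.3): 15.8 mi
Golf (-22.6, -15.7): 24.3 mi
Foxtrot (-0.2, -32.8): 34.0 mi
Alpha (-43.4, -33.5): 51.7 mi
Bravo (33.1, 38.2): 53.2 mi

Charlie, Echo, Delta, Golf, Foxtrot, Alpha, Bravo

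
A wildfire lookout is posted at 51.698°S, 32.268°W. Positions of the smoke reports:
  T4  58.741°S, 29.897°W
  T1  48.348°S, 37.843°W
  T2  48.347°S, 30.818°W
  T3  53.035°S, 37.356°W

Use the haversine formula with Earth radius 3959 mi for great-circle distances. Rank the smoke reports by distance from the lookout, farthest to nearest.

Computing each great-circle distance from 51.698°S, 32.268°W:
T4 58.741°S, 29.897°W: 495.5 mi
T1 48.348°S, 37.843°W: 338.7 mi
T2 48.347°S, 30.818°W: 240.3 mi
T3 53.035°S, 37.356°W: 233.6 mi

T4, T1, T2, T3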